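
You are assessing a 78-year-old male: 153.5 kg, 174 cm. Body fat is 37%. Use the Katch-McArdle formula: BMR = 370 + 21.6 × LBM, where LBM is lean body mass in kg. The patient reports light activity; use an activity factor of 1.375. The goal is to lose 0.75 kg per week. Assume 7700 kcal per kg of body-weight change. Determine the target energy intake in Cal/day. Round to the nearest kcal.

2556 Cal/day

LBM = 153.5 × (1 − 0.37) = 96.705 kg. Katch-McArdle: BMR = 370 + 21.6 × 96.705 = 2458.828 kcal/day.
TEE = 2458.828 × 1.375 = 3380.8885 kcal/day.
Required daily deficit = 0.75 × 7700 ÷ 7 = 825 kcal/day.
Target intake = 3380.8885 − 825 = 2555.8885 kcal/day.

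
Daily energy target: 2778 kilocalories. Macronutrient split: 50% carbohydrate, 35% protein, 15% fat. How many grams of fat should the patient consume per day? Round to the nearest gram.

46 g/day

Fat energy = 15% × 2778 = 416.7 kcal.
At 9 kcal/g: 416.7 ÷ 9 = 46.3 g.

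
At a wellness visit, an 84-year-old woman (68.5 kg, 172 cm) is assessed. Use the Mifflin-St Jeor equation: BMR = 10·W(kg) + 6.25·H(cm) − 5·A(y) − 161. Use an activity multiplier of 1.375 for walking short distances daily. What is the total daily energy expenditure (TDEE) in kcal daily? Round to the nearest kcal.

1621 kcal daily

Mifflin-St Jeor (female): BMR = 10(68.5) + 6.25(172) − 5(84) − 161 = 685 + 1075 − 420 − 161 = 1179 kcal/day.
TEE = BMR × activity factor = 1179 × 1.375 = 1621.125 kcal/day.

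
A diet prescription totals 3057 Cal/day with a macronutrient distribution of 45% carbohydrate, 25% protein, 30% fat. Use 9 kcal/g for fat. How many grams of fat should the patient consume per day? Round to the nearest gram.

102 g/day

Fat energy = 30% × 3057 = 917.1 kcal.
At 9 kcal/g: 917.1 ÷ 9 = 101.9 g.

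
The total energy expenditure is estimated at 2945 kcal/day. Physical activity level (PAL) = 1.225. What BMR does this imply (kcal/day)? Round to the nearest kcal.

BMR = TEE ÷ activity factor = 2945 ÷ 1.225 = 2404.0816 kcal/day.

2404 kcal/day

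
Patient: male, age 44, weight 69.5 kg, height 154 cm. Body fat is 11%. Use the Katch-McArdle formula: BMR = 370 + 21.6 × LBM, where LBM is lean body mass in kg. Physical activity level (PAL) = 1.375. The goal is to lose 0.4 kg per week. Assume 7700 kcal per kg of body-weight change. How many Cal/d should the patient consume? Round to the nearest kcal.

1906 Cal/d

LBM = 69.5 × (1 − 0.11) = 61.855 kg. Katch-McArdle: BMR = 370 + 21.6 × 61.855 = 1706.068 kcal/day.
TEE = 1706.068 × 1.375 = 2345.8435 kcal/day.
Required daily deficit = 0.4 × 7700 ÷ 7 = 440 kcal/day.
Target intake = 2345.8435 − 440 = 1905.8435 kcal/day.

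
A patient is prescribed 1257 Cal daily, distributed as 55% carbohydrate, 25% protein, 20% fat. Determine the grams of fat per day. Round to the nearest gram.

28 g/day

Fat energy = 20% × 1257 = 251.4 kcal.
At 9 kcal/g: 251.4 ÷ 9 = 27.9333 g.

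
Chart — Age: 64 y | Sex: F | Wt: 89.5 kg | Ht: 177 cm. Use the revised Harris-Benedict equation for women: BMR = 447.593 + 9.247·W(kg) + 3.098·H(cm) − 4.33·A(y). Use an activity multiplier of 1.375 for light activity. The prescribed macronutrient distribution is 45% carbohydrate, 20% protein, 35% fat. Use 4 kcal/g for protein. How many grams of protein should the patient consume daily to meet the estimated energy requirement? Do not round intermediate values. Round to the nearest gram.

Harris-Benedict: BMR = 447.593 + 9.247(89.5) + 3.098(177) − 4.33(64) = 1546.4255 kcal/day.
TEE = 1546.4255 × 1.375 = 2126.3351 kcal/day.
Protein energy = 20% × 2126.3351 = 425.267 kcal.
Protein = 425.267 ÷ 4 kcal/g = 106.3168 g.

106 g/day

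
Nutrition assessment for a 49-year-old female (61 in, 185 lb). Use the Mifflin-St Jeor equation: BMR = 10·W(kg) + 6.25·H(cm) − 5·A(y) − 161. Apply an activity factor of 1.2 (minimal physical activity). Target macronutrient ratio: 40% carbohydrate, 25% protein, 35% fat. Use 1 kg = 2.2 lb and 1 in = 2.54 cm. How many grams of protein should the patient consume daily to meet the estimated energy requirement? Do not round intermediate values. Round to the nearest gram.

Convert to metric: weight = 185 ÷ 2.2 = 84.0909 kg; height = 61 × 2.54 = 154.94 cm.
Mifflin-St Jeor (female): BMR = 10(84.0909) + 6.25(154.94) − 5(49) − 161 = 840.9091 + 968.375 − 245 − 161 = 1403.2841 kcal/day.
TEE = 1403.2841 × 1.2 = 1683.9409 kcal/day.
Protein energy = 25% × 1683.9409 = 420.9852 kcal.
Protein = 420.9852 ÷ 4 kcal/g = 105.2463 g.

105 g/day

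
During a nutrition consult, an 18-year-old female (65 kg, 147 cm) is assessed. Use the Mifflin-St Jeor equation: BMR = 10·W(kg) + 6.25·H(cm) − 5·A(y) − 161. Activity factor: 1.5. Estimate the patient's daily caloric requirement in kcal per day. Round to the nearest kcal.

1977 kcal per day

Mifflin-St Jeor (female): BMR = 10(65) + 6.25(147) − 5(18) − 161 = 650 + 918.75 − 90 − 161 = 1317.75 kcal/day.
TEE = BMR × activity factor = 1317.75 × 1.5 = 1976.625 kcal/day.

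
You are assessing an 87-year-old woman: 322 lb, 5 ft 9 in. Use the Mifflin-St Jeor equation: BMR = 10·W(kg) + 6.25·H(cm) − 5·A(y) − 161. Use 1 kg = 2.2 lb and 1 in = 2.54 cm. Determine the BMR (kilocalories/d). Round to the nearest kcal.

1963 kilocalories/d

Convert to metric: weight = 322 ÷ 2.2 = 146.3636 kg; height = (5×12 + 9) × 2.54 = 69 × 2.54 = 175.26 cm.
Mifflin-St Jeor (female): BMR = 10(146.3636) + 6.25(175.26) − 5(87) − 161 = 1463.6364 + 1095.375 − 435 − 161 = 1963.0114 kcal/day.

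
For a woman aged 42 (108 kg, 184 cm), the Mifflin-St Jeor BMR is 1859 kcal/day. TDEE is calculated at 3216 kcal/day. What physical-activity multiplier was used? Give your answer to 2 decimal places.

Activity factor = TEE ÷ BMR = 3216 ÷ 1859 = 1.73.

1.73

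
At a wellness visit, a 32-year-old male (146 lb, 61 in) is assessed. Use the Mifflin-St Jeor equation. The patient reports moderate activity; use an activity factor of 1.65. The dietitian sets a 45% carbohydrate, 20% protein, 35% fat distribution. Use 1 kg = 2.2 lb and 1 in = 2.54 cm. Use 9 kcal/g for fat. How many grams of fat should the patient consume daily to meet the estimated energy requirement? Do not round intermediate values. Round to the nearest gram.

95 g/day

Convert to metric: weight = 146 ÷ 2.2 = 66.3636 kg; height = 61 × 2.54 = 154.94 cm.
Mifflin-St Jeor (male): BMR = 10(66.3636) + 6.25(154.94) − 5(32) + 5 = 663.6364 + 968.375 − 160 + 5 = 1477.0114 kcal/day.
TEE = 1477.0114 × 1.65 = 2437.0688 kcal/day.
Fat energy = 35% × 2437.0688 = 852.9741 kcal.
Fat = 852.9741 ÷ 9 kcal/g = 94.7749 g.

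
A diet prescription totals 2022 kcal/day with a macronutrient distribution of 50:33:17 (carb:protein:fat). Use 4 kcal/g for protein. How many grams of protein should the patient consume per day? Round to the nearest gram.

167 g/day

Protein energy = 33% × 2022 = 667.26 kcal.
At 4 kcal/g: 667.26 ÷ 4 = 166.815 g.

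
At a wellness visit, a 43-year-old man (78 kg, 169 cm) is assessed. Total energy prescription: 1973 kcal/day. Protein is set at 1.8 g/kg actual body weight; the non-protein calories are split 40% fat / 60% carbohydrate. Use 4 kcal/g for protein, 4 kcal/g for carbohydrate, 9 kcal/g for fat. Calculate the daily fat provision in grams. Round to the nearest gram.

Protein = 1.8 × 78 = 140.4 g → 140.4 × 4 = 561.6 kcal.
Non-protein calories = 1973 − 561.6 = 1411.4 kcal.
Fat: 40% × 1411.4 = 564.56 kcal; carbohydrate: 846.84 kcal.
Fat: 564.56 kcal ÷ 9 kcal/g = 62.7289 g.

63 g/day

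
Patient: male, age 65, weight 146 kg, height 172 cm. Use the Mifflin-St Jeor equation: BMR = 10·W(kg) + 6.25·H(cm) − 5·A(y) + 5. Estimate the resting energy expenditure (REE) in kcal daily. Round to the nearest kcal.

Mifflin-St Jeor (male): BMR = 10(146) + 6.25(172) − 5(65) + 5 = 1460 + 1075 − 325 + 5 = 2215 kcal/day.

2215 kcal daily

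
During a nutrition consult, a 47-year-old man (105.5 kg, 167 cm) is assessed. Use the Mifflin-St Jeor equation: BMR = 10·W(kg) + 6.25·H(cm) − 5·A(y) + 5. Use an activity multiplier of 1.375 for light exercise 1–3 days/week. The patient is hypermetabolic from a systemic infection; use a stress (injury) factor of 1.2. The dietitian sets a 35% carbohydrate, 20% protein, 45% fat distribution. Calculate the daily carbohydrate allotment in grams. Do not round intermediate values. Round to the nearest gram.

Mifflin-St Jeor (male): BMR = 10(105.5) + 6.25(167) − 5(47) + 5 = 1055 + 1043.75 − 235 + 5 = 1868.75 kcal/day.
TEE = 1868.75 × 1.375 = 2569.5313 kcal/day.
With stress factor 1.2: 2569.5313 × 1.2 = 3083.4375 kcal/day.
Carbohydrate energy = 35% × 3083.4375 = 1079.2031 kcal.
Carbohydrate = 1079.2031 ÷ 4 kcal/g = 269.8008 g.

270 g/day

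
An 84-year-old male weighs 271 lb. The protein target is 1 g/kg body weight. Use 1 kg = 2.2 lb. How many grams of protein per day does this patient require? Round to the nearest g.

123 g/day

Weight in kg = 271 ÷ 2.2 = 123.1818 kg.
Protein = 1 g/kg × 123.1818 kg = 123.1818 g/day.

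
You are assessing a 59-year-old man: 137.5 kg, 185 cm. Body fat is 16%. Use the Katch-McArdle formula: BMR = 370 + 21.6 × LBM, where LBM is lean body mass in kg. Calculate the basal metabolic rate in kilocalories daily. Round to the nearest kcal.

LBM = 137.5 × (1 − 0.16) = 115.5 kg. Katch-McArdle: BMR = 370 + 21.6 × 115.5 = 2864.8 kcal/day.

2865 kilocalories daily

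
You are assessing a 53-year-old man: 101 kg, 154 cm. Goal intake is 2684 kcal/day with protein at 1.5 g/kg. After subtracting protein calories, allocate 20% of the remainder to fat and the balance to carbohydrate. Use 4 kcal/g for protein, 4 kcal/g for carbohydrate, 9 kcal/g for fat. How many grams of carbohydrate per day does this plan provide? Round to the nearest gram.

Protein = 1.5 × 101 = 151.5 g → 151.5 × 4 = 606 kcal.
Non-protein calories = 2684 − 606 = 2078 kcal.
Fat: 20% × 2078 = 415.6 kcal; carbohydrate: 1662.4 kcal.
Carbohydrate: 1662.4 kcal ÷ 4 kcal/g = 415.6 g.

416 g/day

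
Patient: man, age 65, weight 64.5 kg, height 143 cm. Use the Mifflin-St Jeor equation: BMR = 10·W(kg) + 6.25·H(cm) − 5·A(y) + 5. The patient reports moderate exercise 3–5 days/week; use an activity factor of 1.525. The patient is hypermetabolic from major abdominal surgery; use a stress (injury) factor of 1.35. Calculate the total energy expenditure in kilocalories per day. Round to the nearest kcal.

2509 kilocalories per day

Mifflin-St Jeor (male): BMR = 10(64.5) + 6.25(143) − 5(65) + 5 = 645 + 893.75 − 325 + 5 = 1218.75 kcal/day.
TEE = BMR × activity factor = 1218.75 × 1.525 = 1858.5938 kcal/day.
Apply stress factor: 1858.5938 × 1.35 = 2509.1016 kcal/day.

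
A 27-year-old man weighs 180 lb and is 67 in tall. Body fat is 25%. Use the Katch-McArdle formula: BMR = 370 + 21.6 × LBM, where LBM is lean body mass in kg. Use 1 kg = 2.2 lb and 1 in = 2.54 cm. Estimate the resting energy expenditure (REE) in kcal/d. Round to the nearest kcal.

Convert to metric: weight = 180 ÷ 2.2 = 81.8182 kg; height = 67 × 2.54 = 170.18 cm.
LBM = 81.8182 × (1 − 0.25) = 61.3636 kg. Katch-McArdle: BMR = 370 + 21.6 × 61.3636 = 1695.4545 kcal/day.

1695 kcal/d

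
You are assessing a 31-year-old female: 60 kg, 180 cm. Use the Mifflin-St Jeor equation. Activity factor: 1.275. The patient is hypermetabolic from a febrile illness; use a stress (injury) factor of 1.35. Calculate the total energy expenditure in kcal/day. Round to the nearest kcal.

Mifflin-St Jeor (female): BMR = 10(60) + 6.25(180) − 5(31) − 161 = 600 + 1125 − 155 − 161 = 1409 kcal/day.
TEE = BMR × activity factor = 1409 × 1.275 = 1796.475 kcal/day.
Apply stress factor: 1796.475 × 1.35 = 2425.2413 kcal/day.

2425 kcal/day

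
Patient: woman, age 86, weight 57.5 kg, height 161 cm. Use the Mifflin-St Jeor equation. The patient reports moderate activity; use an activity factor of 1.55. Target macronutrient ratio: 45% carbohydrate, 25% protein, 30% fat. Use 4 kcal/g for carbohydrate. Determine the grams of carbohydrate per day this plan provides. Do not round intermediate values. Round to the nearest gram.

173 g/day

Mifflin-St Jeor (female): BMR = 10(57.5) + 6.25(161) − 5(86) − 161 = 575 + 1006.25 − 430 − 161 = 990.25 kcal/day.
TEE = 990.25 × 1.55 = 1534.8875 kcal/day.
Carbohydrate energy = 45% × 1534.8875 = 690.6994 kcal.
Carbohydrate = 690.6994 ÷ 4 kcal/g = 172.6748 g.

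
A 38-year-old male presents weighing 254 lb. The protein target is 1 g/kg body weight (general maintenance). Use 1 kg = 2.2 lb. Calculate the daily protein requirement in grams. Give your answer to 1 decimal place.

115.5 g/day

Weight in kg = 254 ÷ 2.2 = 115.4545 kg.
Protein = 1 g/kg × 115.4545 kg = 115.4545 g/day.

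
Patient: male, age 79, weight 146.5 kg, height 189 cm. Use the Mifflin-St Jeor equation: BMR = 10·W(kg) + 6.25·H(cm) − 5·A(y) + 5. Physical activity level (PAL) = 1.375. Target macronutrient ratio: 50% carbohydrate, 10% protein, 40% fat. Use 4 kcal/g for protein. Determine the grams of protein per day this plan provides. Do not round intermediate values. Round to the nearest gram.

Mifflin-St Jeor (male): BMR = 10(146.5) + 6.25(189) − 5(79) + 5 = 1465 + 1181.25 − 395 + 5 = 2256.25 kcal/day.
TEE = 2256.25 × 1.375 = 3102.3438 kcal/day.
Protein energy = 10% × 3102.3438 = 310.2344 kcal.
Protein = 310.2344 ÷ 4 kcal/g = 77.5586 g.

78 g/day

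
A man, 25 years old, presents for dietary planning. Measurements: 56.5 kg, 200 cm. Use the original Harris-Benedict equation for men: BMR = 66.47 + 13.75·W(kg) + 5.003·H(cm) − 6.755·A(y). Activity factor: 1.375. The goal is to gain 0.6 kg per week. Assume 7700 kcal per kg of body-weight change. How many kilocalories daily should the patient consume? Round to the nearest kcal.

2963 kilocalories daily

Harris-Benedict: BMR = 66.47 + 13.75(56.5) + 5.003(200) − 6.755(25) = 1675.07 kcal/day.
TEE = 1675.07 × 1.375 = 2303.2213 kcal/day.
Required daily surplus = 0.6 × 7700 ÷ 7 = 660 kcal/day.
Target intake = 2303.2213 + 660 = 2963.2213 kcal/day.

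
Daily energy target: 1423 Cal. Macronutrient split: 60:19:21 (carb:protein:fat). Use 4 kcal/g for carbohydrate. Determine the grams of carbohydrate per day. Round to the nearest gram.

Carbohydrate energy = 60% × 1423 = 853.8 kcal.
At 4 kcal/g: 853.8 ÷ 4 = 213.45 g.

213 g/day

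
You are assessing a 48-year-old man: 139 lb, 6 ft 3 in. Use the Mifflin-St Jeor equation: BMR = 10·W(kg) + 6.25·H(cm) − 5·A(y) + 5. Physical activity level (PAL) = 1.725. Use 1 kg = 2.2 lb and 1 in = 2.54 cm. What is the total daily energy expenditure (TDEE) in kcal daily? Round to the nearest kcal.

2738 kcal daily

Convert to metric: weight = 139 ÷ 2.2 = 63.1818 kg; height = (6×12 + 3) × 2.54 = 75 × 2.54 = 190.5 cm.
Mifflin-St Jeor (male): BMR = 10(63.1818) + 6.25(190.5) − 5(48) + 5 = 631.8182 + 1190.625 − 240 + 5 = 1587.4432 kcal/day.
TEE = BMR × activity factor = 1587.4432 × 1.725 = 2738.3395 kcal/day.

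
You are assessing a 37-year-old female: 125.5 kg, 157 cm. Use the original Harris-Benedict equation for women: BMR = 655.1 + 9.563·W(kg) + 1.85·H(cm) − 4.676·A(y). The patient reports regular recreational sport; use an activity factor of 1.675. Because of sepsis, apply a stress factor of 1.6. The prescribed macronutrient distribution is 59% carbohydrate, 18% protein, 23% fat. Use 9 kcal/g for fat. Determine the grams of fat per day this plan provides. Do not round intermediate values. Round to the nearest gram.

Harris-Benedict: BMR = 655.1 + 9.563(125.5) + 1.85(157) − 4.676(37) = 1972.6945 kcal/day.
TEE = 1972.6945 × 1.675 = 3304.2633 kcal/day.
With stress factor 1.6: 3304.2633 × 1.6 = 5286.8213 kcal/day.
Fat energy = 23% × 5286.8213 = 1215.9689 kcal.
Fat = 1215.9689 ÷ 9 kcal/g = 135.1077 g.

135 g/day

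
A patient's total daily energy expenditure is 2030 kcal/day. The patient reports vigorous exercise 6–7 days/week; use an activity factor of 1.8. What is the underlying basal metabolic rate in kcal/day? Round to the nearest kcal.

BMR = TEE ÷ activity factor = 2030 ÷ 1.8 = 1127.7778 kcal/day.

1128 kcal/day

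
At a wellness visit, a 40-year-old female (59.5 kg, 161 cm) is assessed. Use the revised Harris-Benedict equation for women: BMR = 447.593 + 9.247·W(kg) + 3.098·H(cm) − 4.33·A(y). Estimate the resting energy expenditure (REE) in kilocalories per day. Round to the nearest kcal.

1323 kilocalories per day

Harris-Benedict: BMR = 447.593 + 9.247(59.5) + 3.098(161) − 4.33(40) = 1323.3675 kcal/day.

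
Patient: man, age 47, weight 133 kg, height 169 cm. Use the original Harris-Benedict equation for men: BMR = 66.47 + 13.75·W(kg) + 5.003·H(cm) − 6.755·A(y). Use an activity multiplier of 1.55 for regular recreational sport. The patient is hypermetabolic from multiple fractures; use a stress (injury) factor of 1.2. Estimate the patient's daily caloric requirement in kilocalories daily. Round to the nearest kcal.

4507 kilocalories daily

Harris-Benedict: BMR = 66.47 + 13.75(133) + 5.003(169) − 6.755(47) = 2423.242 kcal/day.
TEE = BMR × activity factor = 2423.242 × 1.55 = 3756.0251 kcal/day.
Apply stress factor: 3756.0251 × 1.2 = 4507.2301 kcal/day.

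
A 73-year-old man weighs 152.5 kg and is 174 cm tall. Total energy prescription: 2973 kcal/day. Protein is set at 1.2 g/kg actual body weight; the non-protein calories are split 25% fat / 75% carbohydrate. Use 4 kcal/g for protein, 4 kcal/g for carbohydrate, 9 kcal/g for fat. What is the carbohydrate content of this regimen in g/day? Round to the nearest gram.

420 g/day

Protein = 1.2 × 152.5 = 183 g → 183 × 4 = 732 kcal.
Non-protein calories = 2973 − 732 = 2241 kcal.
Fat: 25% × 2241 = 560.25 kcal; carbohydrate: 1680.75 kcal.
Carbohydrate: 1680.75 kcal ÷ 4 kcal/g = 420.1875 g.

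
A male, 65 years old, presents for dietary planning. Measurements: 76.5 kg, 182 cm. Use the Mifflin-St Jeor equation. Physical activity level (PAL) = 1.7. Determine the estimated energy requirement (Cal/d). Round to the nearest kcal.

2690 Cal/d

Mifflin-St Jeor (male): BMR = 10(76.5) + 6.25(182) − 5(65) + 5 = 765 + 1137.5 − 325 + 5 = 1582.5 kcal/day.
TEE = BMR × activity factor = 1582.5 × 1.7 = 2690.25 kcal/day.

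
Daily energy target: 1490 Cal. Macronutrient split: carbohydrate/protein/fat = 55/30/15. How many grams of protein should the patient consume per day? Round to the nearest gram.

Protein energy = 30% × 1490 = 447 kcal.
At 4 kcal/g: 447 ÷ 4 = 111.75 g.

112 g/day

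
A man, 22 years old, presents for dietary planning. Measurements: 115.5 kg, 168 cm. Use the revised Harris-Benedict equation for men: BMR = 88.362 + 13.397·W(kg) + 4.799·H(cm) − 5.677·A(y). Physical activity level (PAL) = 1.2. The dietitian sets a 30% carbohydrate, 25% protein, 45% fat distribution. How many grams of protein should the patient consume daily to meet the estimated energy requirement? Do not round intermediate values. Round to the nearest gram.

174 g/day

Harris-Benedict: BMR = 88.362 + 13.397(115.5) + 4.799(168) − 5.677(22) = 2317.0535 kcal/day.
TEE = 2317.0535 × 1.2 = 2780.4642 kcal/day.
Protein energy = 25% × 2780.4642 = 695.1161 kcal.
Protein = 695.1161 ÷ 4 kcal/g = 173.779 g.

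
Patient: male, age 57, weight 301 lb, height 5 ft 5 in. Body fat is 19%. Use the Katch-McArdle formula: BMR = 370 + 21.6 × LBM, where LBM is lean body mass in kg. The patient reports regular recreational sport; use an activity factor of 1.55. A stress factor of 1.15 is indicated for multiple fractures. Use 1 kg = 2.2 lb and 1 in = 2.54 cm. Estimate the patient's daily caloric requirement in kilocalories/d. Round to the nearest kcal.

4926 kilocalories/d

Convert to metric: weight = 301 ÷ 2.2 = 136.8182 kg; height = (5×12 + 5) × 2.54 = 65 × 2.54 = 165.1 cm.
LBM = 136.8182 × (1 − 0.19) = 110.8227 kg. Katch-McArdle: BMR = 370 + 21.6 × 110.8227 = 2763.7709 kcal/day.
TEE = BMR × activity factor = 2763.7709 × 1.55 = 4283.8449 kcal/day.
Apply stress factor: 4283.8449 × 1.15 = 4926.4216 kcal/day.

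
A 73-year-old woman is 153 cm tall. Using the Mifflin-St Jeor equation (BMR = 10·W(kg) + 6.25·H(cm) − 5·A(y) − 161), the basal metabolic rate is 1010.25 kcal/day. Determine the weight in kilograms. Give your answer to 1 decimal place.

1010.25 = 10·W + 6.25(153) − 5(73) − 161
10·W = 1010.25 − 430.25 = 580, so W = 58 kg.

58.0 kg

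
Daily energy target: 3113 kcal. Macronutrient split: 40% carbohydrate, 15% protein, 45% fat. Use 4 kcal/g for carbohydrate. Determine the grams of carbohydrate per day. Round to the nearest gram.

Carbohydrate energy = 40% × 3113 = 1245.2 kcal.
At 4 kcal/g: 1245.2 ÷ 4 = 311.3 g.

311 g/day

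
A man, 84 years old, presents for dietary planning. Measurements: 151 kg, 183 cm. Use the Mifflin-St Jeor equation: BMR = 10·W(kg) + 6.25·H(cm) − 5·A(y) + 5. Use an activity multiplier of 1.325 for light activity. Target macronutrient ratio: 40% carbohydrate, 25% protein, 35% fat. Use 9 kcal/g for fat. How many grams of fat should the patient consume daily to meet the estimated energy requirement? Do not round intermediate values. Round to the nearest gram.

Mifflin-St Jeor (male): BMR = 10(151) + 6.25(183) − 5(84) + 5 = 1510 + 1143.75 − 420 + 5 = 2238.75 kcal/day.
TEE = 2238.75 × 1.325 = 2966.3438 kcal/day.
Fat energy = 35% × 2966.3438 = 1038.2203 kcal.
Fat = 1038.2203 ÷ 9 kcal/g = 115.3578 g.

115 g/day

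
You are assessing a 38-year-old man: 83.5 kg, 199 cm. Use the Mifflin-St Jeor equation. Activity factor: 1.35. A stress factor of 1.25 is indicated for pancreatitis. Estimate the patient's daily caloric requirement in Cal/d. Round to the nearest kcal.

3196 Cal/d

Mifflin-St Jeor (male): BMR = 10(83.5) + 6.25(199) − 5(38) + 5 = 835 + 1243.75 − 190 + 5 = 1893.75 kcal/day.
TEE = BMR × activity factor = 1893.75 × 1.35 = 2556.5625 kcal/day.
Apply stress factor: 2556.5625 × 1.25 = 3195.7031 kcal/day.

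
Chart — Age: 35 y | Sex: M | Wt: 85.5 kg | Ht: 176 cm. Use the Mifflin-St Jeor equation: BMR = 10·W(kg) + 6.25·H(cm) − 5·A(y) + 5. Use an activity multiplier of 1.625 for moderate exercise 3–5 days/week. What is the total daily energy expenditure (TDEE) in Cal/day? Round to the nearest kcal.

Mifflin-St Jeor (male): BMR = 10(85.5) + 6.25(176) − 5(35) + 5 = 855 + 1100 − 175 + 5 = 1785 kcal/day.
TEE = BMR × activity factor = 1785 × 1.625 = 2900.625 kcal/day.

2901 Cal/day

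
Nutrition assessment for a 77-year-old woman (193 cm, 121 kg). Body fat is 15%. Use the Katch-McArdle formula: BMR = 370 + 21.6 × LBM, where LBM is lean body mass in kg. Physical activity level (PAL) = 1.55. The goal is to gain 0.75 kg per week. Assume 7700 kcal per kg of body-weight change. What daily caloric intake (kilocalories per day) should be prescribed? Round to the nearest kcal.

4842 kilocalories per day

LBM = 121 × (1 − 0.15) = 102.85 kg. Katch-McArdle: BMR = 370 + 21.6 × 102.85 = 2591.56 kcal/day.
TEE = 2591.56 × 1.55 = 4016.918 kcal/day.
Required daily surplus = 0.75 × 7700 ÷ 7 = 825 kcal/day.
Target intake = 4016.918 + 825 = 4841.918 kcal/day.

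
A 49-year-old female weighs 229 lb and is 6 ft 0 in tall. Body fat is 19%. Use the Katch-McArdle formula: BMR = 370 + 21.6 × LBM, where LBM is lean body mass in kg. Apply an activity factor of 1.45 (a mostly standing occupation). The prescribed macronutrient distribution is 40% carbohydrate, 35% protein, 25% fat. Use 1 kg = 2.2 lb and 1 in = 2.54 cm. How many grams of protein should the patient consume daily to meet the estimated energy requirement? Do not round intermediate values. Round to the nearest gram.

278 g/day

Convert to metric: weight = 229 ÷ 2.2 = 104.0909 kg; height = (6×12 + 0) × 2.54 = 72 × 2.54 = 182.88 cm.
LBM = 104.0909 × (1 − 0.19) = 84.3136 kg. Katch-McArdle: BMR = 370 + 21.6 × 84.3136 = 2191.1745 kcal/day.
TEE = 2191.1745 × 1.45 = 3177.2031 kcal/day.
Protein energy = 35% × 3177.2031 = 1112.0211 kcal.
Protein = 1112.0211 ÷ 4 kcal/g = 278.0053 g.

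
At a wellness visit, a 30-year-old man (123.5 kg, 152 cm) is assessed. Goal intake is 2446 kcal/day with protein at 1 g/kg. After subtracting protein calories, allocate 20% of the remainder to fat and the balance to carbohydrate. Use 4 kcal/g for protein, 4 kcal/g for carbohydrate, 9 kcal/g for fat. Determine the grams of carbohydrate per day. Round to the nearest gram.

390 g/day

Protein = 1 × 123.5 = 123.5 g → 123.5 × 4 = 494 kcal.
Non-protein calories = 2446 − 494 = 1952 kcal.
Fat: 20% × 1952 = 390.4 kcal; carbohydrate: 1561.6 kcal.
Carbohydrate: 1561.6 kcal ÷ 4 kcal/g = 390.4 g.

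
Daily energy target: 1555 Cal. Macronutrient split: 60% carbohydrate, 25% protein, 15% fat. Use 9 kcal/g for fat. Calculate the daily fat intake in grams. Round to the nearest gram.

Fat energy = 15% × 1555 = 233.25 kcal.
At 9 kcal/g: 233.25 ÷ 9 = 25.9167 g.

26 g/day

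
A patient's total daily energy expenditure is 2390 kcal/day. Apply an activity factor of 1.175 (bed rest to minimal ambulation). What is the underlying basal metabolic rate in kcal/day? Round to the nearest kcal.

2034 kcal/day

BMR = TEE ÷ activity factor = 2390 ÷ 1.175 = 2034.0426 kcal/day.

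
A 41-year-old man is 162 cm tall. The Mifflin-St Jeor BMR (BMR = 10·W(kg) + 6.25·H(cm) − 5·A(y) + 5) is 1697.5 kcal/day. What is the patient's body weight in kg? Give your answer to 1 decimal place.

88.5 kg

1697.5 = 10·W + 6.25(162) − 5(41) + 5
10·W = 1697.5 − 812.5 = 885, so W = 88.5 kg.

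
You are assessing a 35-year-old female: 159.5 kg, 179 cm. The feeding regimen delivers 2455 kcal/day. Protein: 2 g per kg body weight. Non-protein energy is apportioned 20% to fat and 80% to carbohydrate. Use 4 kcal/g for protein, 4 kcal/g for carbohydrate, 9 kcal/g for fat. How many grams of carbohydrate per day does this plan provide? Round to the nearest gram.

236 g/day

Protein = 2 × 159.5 = 319 g → 319 × 4 = 1276 kcal.
Non-protein calories = 2455 − 1276 = 1179 kcal.
Fat: 20% × 1179 = 235.8 kcal; carbohydrate: 943.2 kcal.
Carbohydrate: 943.2 kcal ÷ 4 kcal/g = 235.8 g.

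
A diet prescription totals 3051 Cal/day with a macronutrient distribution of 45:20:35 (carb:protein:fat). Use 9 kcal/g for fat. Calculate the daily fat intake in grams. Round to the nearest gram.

119 g/day

Fat energy = 35% × 3051 = 1067.85 kcal.
At 9 kcal/g: 1067.85 ÷ 9 = 118.65 g.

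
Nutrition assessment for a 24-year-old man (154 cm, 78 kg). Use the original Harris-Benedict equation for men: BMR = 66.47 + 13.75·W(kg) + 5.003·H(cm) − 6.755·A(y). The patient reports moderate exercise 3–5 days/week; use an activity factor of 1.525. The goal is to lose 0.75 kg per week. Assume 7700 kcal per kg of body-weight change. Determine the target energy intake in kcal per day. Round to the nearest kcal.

1840 kcal per day

Harris-Benedict: BMR = 66.47 + 13.75(78) + 5.003(154) − 6.755(24) = 1747.312 kcal/day.
TEE = 1747.312 × 1.525 = 2664.6508 kcal/day.
Required daily deficit = 0.75 × 7700 ÷ 7 = 825 kcal/day.
Target intake = 2664.6508 − 825 = 1839.6508 kcal/day.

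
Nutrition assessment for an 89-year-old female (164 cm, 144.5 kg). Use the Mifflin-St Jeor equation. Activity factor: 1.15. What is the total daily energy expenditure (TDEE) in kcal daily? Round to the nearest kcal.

2144 kcal daily

Mifflin-St Jeor (female): BMR = 10(144.5) + 6.25(164) − 5(89) − 161 = 1445 + 1025 − 445 − 161 = 1864 kcal/day.
TEE = BMR × activity factor = 1864 × 1.15 = 2143.6 kcal/day.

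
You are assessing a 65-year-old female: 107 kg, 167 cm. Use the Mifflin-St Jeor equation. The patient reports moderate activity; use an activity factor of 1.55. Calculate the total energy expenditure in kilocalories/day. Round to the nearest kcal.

2523 kilocalories/day

Mifflin-St Jeor (female): BMR = 10(107) + 6.25(167) − 5(65) − 161 = 1070 + 1043.75 − 325 − 161 = 1627.75 kcal/day.
TEE = BMR × activity factor = 1627.75 × 1.55 = 2523.0125 kcal/day.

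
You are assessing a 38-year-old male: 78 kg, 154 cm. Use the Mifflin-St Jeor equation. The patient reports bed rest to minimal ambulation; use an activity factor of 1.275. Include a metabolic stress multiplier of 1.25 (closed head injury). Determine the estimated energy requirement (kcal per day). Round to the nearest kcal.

2482 kcal per day

Mifflin-St Jeor (male): BMR = 10(78) + 6.25(154) − 5(38) + 5 = 780 + 962.5 − 190 + 5 = 1557.5 kcal/day.
TEE = BMR × activity factor = 1557.5 × 1.275 = 1985.8125 kcal/day.
Apply stress factor: 1985.8125 × 1.25 = 2482.2656 kcal/day.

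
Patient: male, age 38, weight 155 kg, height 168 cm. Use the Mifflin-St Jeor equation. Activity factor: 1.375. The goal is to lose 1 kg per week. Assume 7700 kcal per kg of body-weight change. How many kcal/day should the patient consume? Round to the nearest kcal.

Mifflin-St Jeor (male): BMR = 10(155) + 6.25(168) − 5(38) + 5 = 1550 + 1050 − 190 + 5 = 2415 kcal/day.
TEE = 2415 × 1.375 = 3320.625 kcal/day.
Required daily deficit = 1 × 7700 ÷ 7 = 1100 kcal/day.
Target intake = 3320.625 − 1100 = 2220.625 kcal/day.

2221 kcal/day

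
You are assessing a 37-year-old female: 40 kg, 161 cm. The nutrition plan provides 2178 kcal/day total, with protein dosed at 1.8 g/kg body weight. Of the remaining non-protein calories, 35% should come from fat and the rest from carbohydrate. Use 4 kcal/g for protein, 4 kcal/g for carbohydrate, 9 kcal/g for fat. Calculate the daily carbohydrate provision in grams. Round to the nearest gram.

Protein = 1.8 × 40 = 72 g → 72 × 4 = 288 kcal.
Non-protein calories = 2178 − 288 = 1890 kcal.
Fat: 35% × 1890 = 661.5 kcal; carbohydrate: 1228.5 kcal.
Carbohydrate: 1228.5 kcal ÷ 4 kcal/g = 307.125 g.

307 g/day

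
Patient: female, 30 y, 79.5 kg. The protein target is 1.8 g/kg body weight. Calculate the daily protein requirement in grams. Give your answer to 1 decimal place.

Protein = 1.8 g/kg × 79.5 kg = 143.1 g/day.

143.1 g/day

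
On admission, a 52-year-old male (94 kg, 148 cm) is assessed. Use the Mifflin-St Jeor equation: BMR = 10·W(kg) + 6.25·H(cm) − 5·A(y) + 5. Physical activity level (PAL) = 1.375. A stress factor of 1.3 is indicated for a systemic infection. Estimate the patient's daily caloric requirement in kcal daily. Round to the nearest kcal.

2878 kcal daily

Mifflin-St Jeor (male): BMR = 10(94) + 6.25(148) − 5(52) + 5 = 940 + 925 − 260 + 5 = 1610 kcal/day.
TEE = BMR × activity factor = 1610 × 1.375 = 2213.75 kcal/day.
Apply stress factor: 2213.75 × 1.3 = 2877.875 kcal/day.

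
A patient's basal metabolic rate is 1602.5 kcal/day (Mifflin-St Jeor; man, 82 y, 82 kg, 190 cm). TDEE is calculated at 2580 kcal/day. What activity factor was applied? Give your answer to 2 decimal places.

Activity factor = TEE ÷ BMR = 2580 ÷ 1602.5 = 1.61.

1.61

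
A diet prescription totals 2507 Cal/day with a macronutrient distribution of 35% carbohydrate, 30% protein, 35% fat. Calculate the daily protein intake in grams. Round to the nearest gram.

Protein energy = 30% × 2507 = 752.1 kcal.
At 4 kcal/g: 752.1 ÷ 4 = 188.025 g.

188 g/day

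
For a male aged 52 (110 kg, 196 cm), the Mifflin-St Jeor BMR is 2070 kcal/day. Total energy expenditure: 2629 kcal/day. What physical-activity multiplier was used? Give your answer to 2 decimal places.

1.27

Activity factor = TEE ÷ BMR = 2629 ÷ 2070 = 1.27.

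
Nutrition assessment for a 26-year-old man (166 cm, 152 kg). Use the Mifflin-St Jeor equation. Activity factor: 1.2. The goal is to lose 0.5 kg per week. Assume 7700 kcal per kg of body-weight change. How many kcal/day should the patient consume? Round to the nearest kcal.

Mifflin-St Jeor (male): BMR = 10(152) + 6.25(166) − 5(26) + 5 = 1520 + 1037.5 − 130 + 5 = 2432.5 kcal/day.
TEE = 2432.5 × 1.2 = 2919 kcal/day.
Required daily deficit = 0.5 × 7700 ÷ 7 = 550 kcal/day.
Target intake = 2919 − 550 = 2369 kcal/day.

2369 kcal/day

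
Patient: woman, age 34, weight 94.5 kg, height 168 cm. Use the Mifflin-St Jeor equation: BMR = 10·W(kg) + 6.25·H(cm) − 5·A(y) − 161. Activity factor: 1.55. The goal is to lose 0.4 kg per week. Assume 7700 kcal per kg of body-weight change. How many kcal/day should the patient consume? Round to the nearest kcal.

Mifflin-St Jeor (female): BMR = 10(94.5) + 6.25(168) − 5(34) − 161 = 945 + 1050 − 170 − 161 = 1664 kcal/day.
TEE = 1664 × 1.55 = 2579.2 kcal/day.
Required daily deficit = 0.4 × 7700 ÷ 7 = 440 kcal/day.
Target intake = 2579.2 − 440 = 2139.2 kcal/day.

2139 kcal/day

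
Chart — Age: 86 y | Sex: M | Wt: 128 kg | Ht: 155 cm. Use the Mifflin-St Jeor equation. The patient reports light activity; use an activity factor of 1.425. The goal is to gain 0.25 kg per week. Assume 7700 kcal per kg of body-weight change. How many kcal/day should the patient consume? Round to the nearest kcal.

2874 kcal/day

Mifflin-St Jeor (male): BMR = 10(128) + 6.25(155) − 5(86) + 5 = 1280 + 968.75 − 430 + 5 = 1823.75 kcal/day.
TEE = 1823.75 × 1.425 = 2598.8438 kcal/day.
Required daily surplus = 0.25 × 7700 ÷ 7 = 275 kcal/day.
Target intake = 2598.8438 + 275 = 2873.8438 kcal/day.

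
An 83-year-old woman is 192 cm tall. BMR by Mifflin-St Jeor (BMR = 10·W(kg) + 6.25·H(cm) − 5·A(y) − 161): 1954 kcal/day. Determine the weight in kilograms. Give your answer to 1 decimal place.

133.0 kg

1954 = 10·W + 6.25(192) − 5(83) − 161
10·W = 1954 − 624 = 1330, so W = 133 kg.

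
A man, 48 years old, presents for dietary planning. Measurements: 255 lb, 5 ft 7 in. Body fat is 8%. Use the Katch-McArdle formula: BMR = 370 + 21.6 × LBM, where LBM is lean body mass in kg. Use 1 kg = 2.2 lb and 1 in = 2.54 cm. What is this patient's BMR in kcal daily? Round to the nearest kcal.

2673 kcal daily

Convert to metric: weight = 255 ÷ 2.2 = 115.9091 kg; height = (5×12 + 7) × 2.54 = 67 × 2.54 = 170.18 cm.
LBM = 115.9091 × (1 − 0.08) = 106.6364 kg. Katch-McArdle: BMR = 370 + 21.6 × 106.6364 = 2673.3455 kcal/day.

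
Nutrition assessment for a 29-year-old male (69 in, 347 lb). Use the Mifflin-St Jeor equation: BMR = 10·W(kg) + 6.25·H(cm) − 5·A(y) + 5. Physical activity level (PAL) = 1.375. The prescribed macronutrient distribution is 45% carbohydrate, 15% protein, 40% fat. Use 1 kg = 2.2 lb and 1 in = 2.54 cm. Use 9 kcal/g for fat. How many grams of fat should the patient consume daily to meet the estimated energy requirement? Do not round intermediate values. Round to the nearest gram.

155 g/day

Convert to metric: weight = 347 ÷ 2.2 = 157.7273 kg; height = 69 × 2.54 = 175.26 cm.
Mifflin-St Jeor (male): BMR = 10(157.7273) + 6.25(175.26) − 5(29) + 5 = 1577.2727 + 1095.375 − 145 + 5 = 2532.6477 kcal/day.
TEE = 2532.6477 × 1.375 = 3482.3906 kcal/day.
Fat energy = 40% × 3482.3906 = 1392.9563 kcal.
Fat = 1392.9563 ÷ 9 kcal/g = 154.7729 g.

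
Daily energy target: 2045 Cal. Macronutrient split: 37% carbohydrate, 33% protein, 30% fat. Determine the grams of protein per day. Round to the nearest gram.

169 g/day

Protein energy = 33% × 2045 = 674.85 kcal.
At 4 kcal/g: 674.85 ÷ 4 = 168.7125 g.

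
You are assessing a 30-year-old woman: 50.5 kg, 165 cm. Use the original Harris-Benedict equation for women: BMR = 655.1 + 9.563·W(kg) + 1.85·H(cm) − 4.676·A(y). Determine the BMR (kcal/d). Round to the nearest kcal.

Harris-Benedict: BMR = 655.1 + 9.563(50.5) + 1.85(165) − 4.676(30) = 1303.0015 kcal/day.

1303 kcal/d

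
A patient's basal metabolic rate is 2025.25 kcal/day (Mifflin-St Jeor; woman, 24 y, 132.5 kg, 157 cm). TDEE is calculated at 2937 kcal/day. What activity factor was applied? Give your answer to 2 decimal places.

1.45

Activity factor = TEE ÷ BMR = 2937 ÷ 2025.25 = 1.45.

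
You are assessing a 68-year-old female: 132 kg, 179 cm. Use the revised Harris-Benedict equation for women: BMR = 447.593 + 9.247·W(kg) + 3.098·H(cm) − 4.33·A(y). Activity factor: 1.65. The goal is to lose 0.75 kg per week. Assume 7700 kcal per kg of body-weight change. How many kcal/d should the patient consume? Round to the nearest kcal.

Harris-Benedict: BMR = 447.593 + 9.247(132) + 3.098(179) − 4.33(68) = 1928.299 kcal/day.
TEE = 1928.299 × 1.65 = 3181.6934 kcal/day.
Required daily deficit = 0.75 × 7700 ÷ 7 = 825 kcal/day.
Target intake = 3181.6934 − 825 = 2356.6934 kcal/day.

2357 kcal/d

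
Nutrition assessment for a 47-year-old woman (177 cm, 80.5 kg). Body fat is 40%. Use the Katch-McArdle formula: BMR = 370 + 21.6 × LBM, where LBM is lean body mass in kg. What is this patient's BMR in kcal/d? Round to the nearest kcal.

1413 kcal/d

LBM = 80.5 × (1 − 0.4) = 48.3 kg. Katch-McArdle: BMR = 370 + 21.6 × 48.3 = 1413.28 kcal/day.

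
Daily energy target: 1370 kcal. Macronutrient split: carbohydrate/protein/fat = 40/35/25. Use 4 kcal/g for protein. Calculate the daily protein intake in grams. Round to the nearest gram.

120 g/day

Protein energy = 35% × 1370 = 479.5 kcal.
At 4 kcal/g: 479.5 ÷ 4 = 119.875 g.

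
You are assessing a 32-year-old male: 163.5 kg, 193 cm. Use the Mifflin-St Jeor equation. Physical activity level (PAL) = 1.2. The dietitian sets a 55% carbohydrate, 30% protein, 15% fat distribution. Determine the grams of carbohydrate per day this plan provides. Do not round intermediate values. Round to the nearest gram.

443 g/day

Mifflin-St Jeor (male): BMR = 10(163.5) + 6.25(193) − 5(32) + 5 = 1635 + 1206.25 − 160 + 5 = 2686.25 kcal/day.
TEE = 2686.25 × 1.2 = 3223.5 kcal/day.
Carbohydrate energy = 55% × 3223.5 = 1772.925 kcal.
Carbohydrate = 1772.925 ÷ 4 kcal/g = 443.2313 g.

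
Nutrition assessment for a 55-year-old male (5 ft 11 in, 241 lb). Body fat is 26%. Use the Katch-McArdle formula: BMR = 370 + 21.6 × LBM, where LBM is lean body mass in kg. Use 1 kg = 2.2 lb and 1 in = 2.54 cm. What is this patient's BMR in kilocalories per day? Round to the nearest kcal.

2121 kilocalories per day

Convert to metric: weight = 241 ÷ 2.2 = 109.5455 kg; height = (5×12 + 11) × 2.54 = 71 × 2.54 = 180.34 cm.
LBM = 109.5455 × (1 − 0.26) = 81.0636 kg. Katch-McArdle: BMR = 370 + 21.6 × 81.0636 = 2120.9745 kcal/day.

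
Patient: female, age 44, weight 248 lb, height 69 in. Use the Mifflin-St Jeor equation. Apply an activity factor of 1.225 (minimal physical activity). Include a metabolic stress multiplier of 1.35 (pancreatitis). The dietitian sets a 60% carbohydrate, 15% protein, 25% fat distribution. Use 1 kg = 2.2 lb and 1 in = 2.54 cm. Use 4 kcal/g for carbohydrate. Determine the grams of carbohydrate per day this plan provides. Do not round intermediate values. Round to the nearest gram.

457 g/day

Convert to metric: weight = 248 ÷ 2.2 = 112.7273 kg; height = 69 × 2.54 = 175.26 cm.
Mifflin-St Jeor (female): BMR = 10(112.7273) + 6.25(175.26) − 5(44) − 161 = 1127.2727 + 1095.375 − 220 − 161 = 1841.6477 kcal/day.
TEE = 1841.6477 × 1.225 = 2256.0185 kcal/day.
With stress factor 1.35: 2256.0185 × 1.35 = 3045.6249 kcal/day.
Carbohydrate energy = 60% × 3045.6249 = 1827.375 kcal.
Carbohydrate = 1827.375 ÷ 4 kcal/g = 456.8437 g.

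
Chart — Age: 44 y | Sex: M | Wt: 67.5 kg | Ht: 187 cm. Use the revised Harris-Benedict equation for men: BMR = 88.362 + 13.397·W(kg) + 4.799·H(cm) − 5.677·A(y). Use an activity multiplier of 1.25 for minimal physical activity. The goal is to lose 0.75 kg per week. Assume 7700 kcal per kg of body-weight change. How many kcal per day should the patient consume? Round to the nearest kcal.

1225 kcal per day

Harris-Benedict: BMR = 88.362 + 13.397(67.5) + 4.799(187) − 5.677(44) = 1640.2845 kcal/day.
TEE = 1640.2845 × 1.25 = 2050.3556 kcal/day.
Required daily deficit = 0.75 × 7700 ÷ 7 = 825 kcal/day.
Target intake = 2050.3556 − 825 = 1225.3556 kcal/day.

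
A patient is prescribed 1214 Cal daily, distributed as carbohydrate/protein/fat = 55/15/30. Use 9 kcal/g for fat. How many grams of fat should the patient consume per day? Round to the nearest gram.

40 g/day

Fat energy = 30% × 1214 = 364.2 kcal.
At 9 kcal/g: 364.2 ÷ 9 = 40.4667 g.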